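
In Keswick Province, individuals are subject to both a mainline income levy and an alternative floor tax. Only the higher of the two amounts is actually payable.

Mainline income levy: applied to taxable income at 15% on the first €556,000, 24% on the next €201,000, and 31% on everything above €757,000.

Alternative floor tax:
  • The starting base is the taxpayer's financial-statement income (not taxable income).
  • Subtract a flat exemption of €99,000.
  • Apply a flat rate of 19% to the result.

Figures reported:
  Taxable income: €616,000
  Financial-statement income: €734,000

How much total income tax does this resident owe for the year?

Mainline income levy:
  €556,000 × 15% = €83,400
  €60,000 × 24% = €14,400
  → €97,800

Alternative floor tax:
  Base (financial-statement income): €734,000
  Less exemption €99,000 → base €635,000
  €635,000 × 19% = €120,650

€120,650 > €97,800, so the alternative floor tax is the binding amount.

€120,650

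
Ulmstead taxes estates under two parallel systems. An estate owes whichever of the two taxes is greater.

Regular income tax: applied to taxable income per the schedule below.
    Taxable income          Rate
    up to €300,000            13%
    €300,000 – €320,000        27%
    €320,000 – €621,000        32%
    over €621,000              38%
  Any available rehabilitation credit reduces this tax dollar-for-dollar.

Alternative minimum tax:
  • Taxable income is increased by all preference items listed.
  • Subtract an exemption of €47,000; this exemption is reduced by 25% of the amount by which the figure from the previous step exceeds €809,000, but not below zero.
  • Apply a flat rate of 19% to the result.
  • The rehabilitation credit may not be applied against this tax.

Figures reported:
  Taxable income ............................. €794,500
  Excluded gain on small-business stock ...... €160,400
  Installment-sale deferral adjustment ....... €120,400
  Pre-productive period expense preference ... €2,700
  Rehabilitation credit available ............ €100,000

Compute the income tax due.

Regular income tax:
  €300,000 × 13% = €39,000
  €20,000 × 27% = €5,400
  €301,000 × 32% = €96,320
  €173,500 × 38% = €65,930
  → €206,650
  Less rehabilitation credit €100,000 → €106,650

Alternative minimum tax:
  Adjusted income: €794,500 + €160,400 + €120,400 + €2,700 = €1,078,000
  Exemption: 25% × (€1,078,000 − €809,000) = €67,250 ≥ €47,000, so the exemption is fully phased out
  Base: €1,078,000 − €0 = €1,078,000
  €1,078,000 × 19% = €204,820

€204,820 > €106,650, so the alternative minimum tax is the binding amount.

€204,820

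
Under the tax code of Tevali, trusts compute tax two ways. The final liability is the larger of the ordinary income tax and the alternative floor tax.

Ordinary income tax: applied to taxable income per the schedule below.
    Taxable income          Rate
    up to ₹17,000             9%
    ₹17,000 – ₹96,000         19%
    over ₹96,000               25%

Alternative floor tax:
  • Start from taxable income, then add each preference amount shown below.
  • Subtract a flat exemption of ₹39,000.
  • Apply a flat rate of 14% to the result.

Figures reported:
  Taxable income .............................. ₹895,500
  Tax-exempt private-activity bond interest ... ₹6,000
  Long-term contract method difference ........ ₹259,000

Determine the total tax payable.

Ordinary income tax:
  ₹17,000 × 9% = ₹1,530
  ₹79,000 × 19% = ₹15,010
  ₹799,500 × 25% = ₹199,875
  → ₹216,415

Alternative floor tax:
  Adjusted income: ₹895,500 + ₹6,000 + ₹259,000 = ₹1,160,500
  Less exemption ₹39,000 → base ₹1,121,500
  ₹1,121,500 × 14% = ₹157,010

₹216,415 > ₹157,010, so the ordinary income tax governs.

₹216,415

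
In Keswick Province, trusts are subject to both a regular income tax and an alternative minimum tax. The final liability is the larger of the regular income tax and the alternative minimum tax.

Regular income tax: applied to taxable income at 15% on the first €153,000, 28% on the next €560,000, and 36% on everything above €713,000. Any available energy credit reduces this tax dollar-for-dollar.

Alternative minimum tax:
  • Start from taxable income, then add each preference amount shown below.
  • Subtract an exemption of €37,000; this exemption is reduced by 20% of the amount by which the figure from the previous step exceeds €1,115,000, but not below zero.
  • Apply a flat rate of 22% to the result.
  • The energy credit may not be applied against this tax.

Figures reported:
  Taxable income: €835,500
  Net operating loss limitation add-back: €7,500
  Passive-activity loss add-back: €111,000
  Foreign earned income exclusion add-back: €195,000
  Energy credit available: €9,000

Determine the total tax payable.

€246,136

Alternative minimum tax:
  Adjusted income: €835,500 + €7,500 + €111,000 + €195,000 = €1,149,000
  Exemption: €37,000 − 20% × (€1,149,000 − €1,115,000) = €37,000 − €6,800 = €30,200
  Base: €1,149,000 − €30,200 = €1,118,800
  €1,118,800 × 22% = €246,136

Regular income tax:
  €153,000 × 15% = €22,950
  €560,000 × 28% = €156,800
  €122,500 × 36% = €44,100
  → €223,850
  Less energy credit €9,000 → €214,850

€246,136 > €214,850, so the alternative minimum tax is the binding amount.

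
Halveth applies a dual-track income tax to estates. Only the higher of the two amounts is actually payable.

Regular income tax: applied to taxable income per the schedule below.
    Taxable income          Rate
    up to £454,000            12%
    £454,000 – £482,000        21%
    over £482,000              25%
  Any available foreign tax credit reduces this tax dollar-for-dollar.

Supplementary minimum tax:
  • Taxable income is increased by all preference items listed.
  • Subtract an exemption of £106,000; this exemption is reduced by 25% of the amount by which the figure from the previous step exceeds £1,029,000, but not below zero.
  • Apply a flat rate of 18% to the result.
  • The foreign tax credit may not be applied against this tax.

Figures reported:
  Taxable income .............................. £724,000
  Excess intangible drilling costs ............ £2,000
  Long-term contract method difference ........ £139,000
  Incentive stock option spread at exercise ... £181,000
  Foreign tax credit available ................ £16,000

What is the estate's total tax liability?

Regular income tax:
  £454,000 × 12% = £54,480
  £28,000 × 21% = £5,880
  £242,000 × 25% = £60,500
  → £120,860
  Less foreign tax credit £16,000 → £104,860

Supplementary minimum tax:
  Adjusted income: £724,000 + £2,000 + £139,000 + £181,000 = £1,046,000
  Exemption: £106,000 − 25% × (£1,046,000 − £1,029,000) = £106,000 − £4,250 = £101,750
  Base: £1,046,000 − £101,750 = £944,250
  £944,250 × 18% = £169,965

£169,965 > £104,860, so the supplementary minimum tax is the binding amount.

£169,965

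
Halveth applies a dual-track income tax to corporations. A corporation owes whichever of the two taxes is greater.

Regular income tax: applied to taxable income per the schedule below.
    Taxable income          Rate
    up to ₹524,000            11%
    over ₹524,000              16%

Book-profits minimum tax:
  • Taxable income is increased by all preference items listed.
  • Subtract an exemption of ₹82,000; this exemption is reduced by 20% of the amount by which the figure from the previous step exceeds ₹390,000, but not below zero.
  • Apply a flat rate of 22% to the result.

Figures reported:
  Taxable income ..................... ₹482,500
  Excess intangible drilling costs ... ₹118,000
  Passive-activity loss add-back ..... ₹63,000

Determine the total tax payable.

Book-profits minimum tax:
  Adjusted income: ₹482,500 + ₹118,000 + ₹63,000 = ₹663,500
  Exemption: ₹82,000 − 20% × (₹663,500 − ₹390,000) = ₹82,000 − ₹54,700 = ₹27,300
  Base: ₹663,500 − ₹27,300 = ₹636,200
  ₹636,200 × 22% = ₹139,964

Regular income tax:
  ₹482,500 × 11% = ₹53,075

₹139,964 > ₹53,075, so the book-profits minimum tax is the binding amount.

₹139,964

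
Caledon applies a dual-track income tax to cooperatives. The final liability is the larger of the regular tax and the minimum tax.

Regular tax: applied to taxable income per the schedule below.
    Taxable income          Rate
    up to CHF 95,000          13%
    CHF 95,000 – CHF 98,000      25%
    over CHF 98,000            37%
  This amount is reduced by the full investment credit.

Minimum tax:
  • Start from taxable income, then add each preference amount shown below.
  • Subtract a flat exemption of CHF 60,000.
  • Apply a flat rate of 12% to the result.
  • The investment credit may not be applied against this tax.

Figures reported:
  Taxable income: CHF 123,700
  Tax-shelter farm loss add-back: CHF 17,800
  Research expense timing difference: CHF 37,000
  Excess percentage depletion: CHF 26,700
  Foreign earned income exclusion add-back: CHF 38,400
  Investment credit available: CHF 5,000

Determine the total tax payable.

Regular tax:
  CHF 95,000 × 13% = CHF 12,350
  CHF 3,000 × 25% = CHF 750
  CHF 25,700 × 37% = CHF 9,509
  → CHF 22,609
  Less investment credit CHF 5,000 → CHF 17,609

Minimum tax:
  Adjusted income: CHF 123,700 + CHF 17,800 + CHF 37,000 + CHF 26,700 + CHF 38,400 = CHF 243,600
  Less exemption CHF 60,000 → base CHF 183,600
  CHF 183,600 × 12% = CHF 22,032

CHF 22,032 > CHF 17,609, so the minimum tax is the binding amount.

CHF 22,032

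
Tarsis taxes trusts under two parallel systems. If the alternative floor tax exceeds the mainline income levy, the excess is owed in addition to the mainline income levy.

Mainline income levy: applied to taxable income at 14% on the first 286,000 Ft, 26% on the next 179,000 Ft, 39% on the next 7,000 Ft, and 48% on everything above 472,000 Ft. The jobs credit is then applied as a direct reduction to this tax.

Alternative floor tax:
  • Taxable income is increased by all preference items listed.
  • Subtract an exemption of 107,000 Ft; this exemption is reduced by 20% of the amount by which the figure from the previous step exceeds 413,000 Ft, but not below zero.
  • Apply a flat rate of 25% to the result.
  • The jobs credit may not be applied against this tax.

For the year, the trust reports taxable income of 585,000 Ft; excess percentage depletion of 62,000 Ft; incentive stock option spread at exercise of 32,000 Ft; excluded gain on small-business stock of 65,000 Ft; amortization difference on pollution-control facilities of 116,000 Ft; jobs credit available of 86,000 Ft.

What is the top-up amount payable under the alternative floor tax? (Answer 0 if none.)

Mainline income levy:
  286,000 Ft × 14% = 40,040 Ft
  179,000 Ft × 26% = 46,540 Ft
  7,000 Ft × 39% = 2,730 Ft
  113,000 Ft × 48% = 54,240 Ft
  → 143,550 Ft
  Less jobs credit 86,000 Ft → 57,550 Ft

Alternative floor tax:
  Adjusted income: 585,000 Ft + 62,000 Ft + 32,000 Ft + 65,000 Ft + 116,000 Ft = 860,000 Ft
  Exemption: 107,000 Ft − 20% × (860,000 Ft − 413,000 Ft) = 107,000 Ft − 89,400 Ft = 17,600 Ft
  Base: 860,000 Ft − 17,600 Ft = 842,400 Ft
  842,400 Ft × 25% = 210,600 Ft

Excess of alternative floor tax over mainline income levy: 210,600 Ft − 57,550 Ft = 153,050 Ft.

153,050 Ft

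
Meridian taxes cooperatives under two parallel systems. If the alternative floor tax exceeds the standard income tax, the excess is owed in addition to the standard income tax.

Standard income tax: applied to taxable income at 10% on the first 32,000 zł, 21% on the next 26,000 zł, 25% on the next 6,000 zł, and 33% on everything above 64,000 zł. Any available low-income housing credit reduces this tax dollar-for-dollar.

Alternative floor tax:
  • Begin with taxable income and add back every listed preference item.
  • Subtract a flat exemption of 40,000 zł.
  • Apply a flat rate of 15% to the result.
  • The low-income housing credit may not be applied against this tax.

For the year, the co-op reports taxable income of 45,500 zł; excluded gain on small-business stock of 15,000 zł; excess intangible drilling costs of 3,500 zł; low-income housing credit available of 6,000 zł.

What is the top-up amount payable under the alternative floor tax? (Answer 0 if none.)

3,565 zł

Alternative floor tax:
  Adjusted income: 45,500 zł + 15,000 zł + 3,500 zł = 64,000 zł
  Less exemption 40,000 zł → base 24,000 zł
  24,000 zł × 15% = 3,600 zł

Standard income tax:
  32,000 zł × 10% = 3,200 zł
  13,500 zł × 21% = 2,835 zł
  → 6,035 zł
  Less low-income housing credit 6,000 zł → 35 zł

Excess of alternative floor tax over standard income tax: 3,600 zł − 35 zł = 3,565 zł.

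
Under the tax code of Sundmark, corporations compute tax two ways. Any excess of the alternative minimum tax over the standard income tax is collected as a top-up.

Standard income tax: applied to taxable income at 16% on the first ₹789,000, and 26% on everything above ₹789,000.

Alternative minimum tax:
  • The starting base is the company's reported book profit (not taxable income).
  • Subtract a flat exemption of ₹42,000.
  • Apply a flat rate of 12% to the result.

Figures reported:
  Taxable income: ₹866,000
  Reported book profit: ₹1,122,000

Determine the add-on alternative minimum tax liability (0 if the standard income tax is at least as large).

Alternative minimum tax:
  Base (reported book profit): ₹1,122,000
  Less exemption ₹42,000 → base ₹1,080,000
  ₹1,080,000 × 12% = ₹129,600

Standard income tax:
  ₹789,000 × 16% = ₹126,240
  ₹77,000 × 26% = ₹20,020
  → ₹146,260

₹129,600 ≤ ₹146,260, so no add-on is due.

₹0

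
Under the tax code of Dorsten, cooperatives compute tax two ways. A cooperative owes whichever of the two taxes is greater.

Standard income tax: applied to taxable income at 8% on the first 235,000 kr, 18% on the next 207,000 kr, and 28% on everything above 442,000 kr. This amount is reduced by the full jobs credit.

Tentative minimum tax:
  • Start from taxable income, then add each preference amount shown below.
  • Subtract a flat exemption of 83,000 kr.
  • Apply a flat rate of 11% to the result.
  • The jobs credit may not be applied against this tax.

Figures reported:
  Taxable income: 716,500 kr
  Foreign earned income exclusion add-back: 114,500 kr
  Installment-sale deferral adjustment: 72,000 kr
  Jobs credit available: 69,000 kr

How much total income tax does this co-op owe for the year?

90,200 kr

Tentative minimum tax:
  Adjusted income: 716,500 kr + 114,500 kr + 72,000 kr = 903,000 kr
  Less exemption 83,000 kr → base 820,000 kr
  820,000 kr × 11% = 90,200 kr

Standard income tax:
  235,000 kr × 8% = 18,800 kr
  207,000 kr × 18% = 37,260 kr
  274,500 kr × 28% = 76,860 kr
  → 132,920 kr
  Less jobs credit 69,000 kr → 63,920 kr

90,200 kr > 63,920 kr, so the tentative minimum tax is the binding amount.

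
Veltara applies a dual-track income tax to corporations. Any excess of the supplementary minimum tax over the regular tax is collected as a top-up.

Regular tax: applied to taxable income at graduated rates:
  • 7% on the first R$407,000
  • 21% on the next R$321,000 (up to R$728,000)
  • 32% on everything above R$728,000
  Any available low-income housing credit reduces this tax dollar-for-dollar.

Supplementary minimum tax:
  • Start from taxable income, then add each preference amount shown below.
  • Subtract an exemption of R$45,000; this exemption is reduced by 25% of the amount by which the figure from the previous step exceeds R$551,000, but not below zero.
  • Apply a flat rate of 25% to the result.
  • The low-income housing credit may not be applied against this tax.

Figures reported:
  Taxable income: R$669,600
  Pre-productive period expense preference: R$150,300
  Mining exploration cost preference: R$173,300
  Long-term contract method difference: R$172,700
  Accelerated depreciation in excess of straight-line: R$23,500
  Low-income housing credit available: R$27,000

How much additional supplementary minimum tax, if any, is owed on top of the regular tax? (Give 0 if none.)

R$240,714

Regular tax:
  R$407,000 × 7% = R$28,490
  R$262,600 × 21% = R$55,146
  → R$83,636
  Less low-income housing credit R$27,000 → R$56,636

Supplementary minimum tax:
  Adjusted income: R$669,600 + R$150,300 + R$173,300 + R$172,700 + R$23,500 = R$1,189,400
  Exemption: 25% × (R$1,189,400 − R$551,000) = R$159,600 ≥ R$45,000, so the exemption is fully phased out
  Base: R$1,189,400 − R$0 = R$1,189,400
  R$1,189,400 × 25% = R$297,350

Excess of supplementary minimum tax over regular tax: R$297,350 − R$56,636 = R$240,714.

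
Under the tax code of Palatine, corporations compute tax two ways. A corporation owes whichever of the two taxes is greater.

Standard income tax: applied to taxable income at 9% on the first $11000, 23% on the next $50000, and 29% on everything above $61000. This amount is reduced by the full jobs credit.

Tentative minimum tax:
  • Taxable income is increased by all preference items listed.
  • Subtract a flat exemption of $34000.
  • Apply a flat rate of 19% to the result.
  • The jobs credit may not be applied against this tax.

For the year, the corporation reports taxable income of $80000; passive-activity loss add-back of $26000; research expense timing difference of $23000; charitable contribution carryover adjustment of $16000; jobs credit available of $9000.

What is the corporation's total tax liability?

$21090

Tentative minimum tax:
  Adjusted income: $80000 + $26000 + $23000 + $16000 = $145000
  Less exemption $34000 → base $111000
  $111000 × 19% = $21090

Standard income tax:
  $11000 × 9% = $990
  $50000 × 23% = $11500
  $19000 × 29% = $5510
  → $18000
  Less jobs credit $9000 → $9000

$21090 > $9000, so the tentative minimum tax is the binding amount.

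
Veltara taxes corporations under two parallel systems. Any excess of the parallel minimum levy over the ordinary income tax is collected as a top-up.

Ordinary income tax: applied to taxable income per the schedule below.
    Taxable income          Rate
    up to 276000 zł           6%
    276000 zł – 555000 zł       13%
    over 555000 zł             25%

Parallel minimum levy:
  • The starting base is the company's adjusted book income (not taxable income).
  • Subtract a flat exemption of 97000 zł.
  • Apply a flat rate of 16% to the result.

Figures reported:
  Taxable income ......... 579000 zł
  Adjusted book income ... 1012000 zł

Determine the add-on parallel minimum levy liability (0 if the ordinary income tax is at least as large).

Ordinary income tax:
  276000 zł × 6% = 16560 zł
  279000 zł × 13% = 36270 zł
  24000 zł × 25% = 6000 zł
  → 58830 zł

Parallel minimum levy:
  Base (adjusted book income): 1012000 zł
  Less exemption 97000 zł → base 915000 zł
  915000 zł × 16% = 146400 zł

Excess of parallel minimum levy over ordinary income tax: 146400 zł − 58830 zł = 87570 zł.

87570 zł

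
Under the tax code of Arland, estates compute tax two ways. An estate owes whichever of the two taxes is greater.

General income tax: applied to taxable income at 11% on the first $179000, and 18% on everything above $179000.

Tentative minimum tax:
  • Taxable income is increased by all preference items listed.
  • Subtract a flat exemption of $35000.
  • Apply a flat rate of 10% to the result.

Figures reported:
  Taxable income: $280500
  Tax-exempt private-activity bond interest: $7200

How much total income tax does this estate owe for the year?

$37960

Tentative minimum tax:
  Adjusted income: $280500 + $7200 = $287700
  Less exemption $35000 → base $252700
  $252700 × 10% = $25270

General income tax:
  $179000 × 11% = $19690
  $101500 × 18% = $18270
  → $37960

$37960 > $25270, so the general income tax governs.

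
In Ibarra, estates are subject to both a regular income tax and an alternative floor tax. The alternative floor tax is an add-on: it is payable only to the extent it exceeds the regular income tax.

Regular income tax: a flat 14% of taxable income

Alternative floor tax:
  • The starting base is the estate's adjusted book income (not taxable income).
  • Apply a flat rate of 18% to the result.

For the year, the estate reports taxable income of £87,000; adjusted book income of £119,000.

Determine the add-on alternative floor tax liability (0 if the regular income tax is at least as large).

Regular income tax:
  £87,000 × 14% = £12,180

Alternative floor tax:
  Base (adjusted book income): £119,000
  £119,000 × 18% = £21,420

Excess of alternative floor tax over regular income tax: £21,420 − £12,180 = £9,240.

£9,240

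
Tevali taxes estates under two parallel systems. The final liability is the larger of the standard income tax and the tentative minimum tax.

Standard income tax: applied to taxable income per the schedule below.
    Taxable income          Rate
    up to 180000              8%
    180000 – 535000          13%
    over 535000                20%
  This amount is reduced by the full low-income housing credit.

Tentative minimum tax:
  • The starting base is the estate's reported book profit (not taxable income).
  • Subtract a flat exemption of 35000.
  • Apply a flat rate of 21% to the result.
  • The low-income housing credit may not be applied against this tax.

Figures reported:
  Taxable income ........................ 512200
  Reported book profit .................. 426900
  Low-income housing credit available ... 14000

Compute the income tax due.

Tentative minimum tax:
  Base (reported book profit): 426900
  Less exemption 35000 → base 391900
  391900 × 21% = 82299

Standard income tax:
  180000 × 8% = 14400
  332200 × 13% = 43186
  → 57586
  Less low-income housing credit 14000 → 43586

82299 > 43586, so the tentative minimum tax is the binding amount.

82299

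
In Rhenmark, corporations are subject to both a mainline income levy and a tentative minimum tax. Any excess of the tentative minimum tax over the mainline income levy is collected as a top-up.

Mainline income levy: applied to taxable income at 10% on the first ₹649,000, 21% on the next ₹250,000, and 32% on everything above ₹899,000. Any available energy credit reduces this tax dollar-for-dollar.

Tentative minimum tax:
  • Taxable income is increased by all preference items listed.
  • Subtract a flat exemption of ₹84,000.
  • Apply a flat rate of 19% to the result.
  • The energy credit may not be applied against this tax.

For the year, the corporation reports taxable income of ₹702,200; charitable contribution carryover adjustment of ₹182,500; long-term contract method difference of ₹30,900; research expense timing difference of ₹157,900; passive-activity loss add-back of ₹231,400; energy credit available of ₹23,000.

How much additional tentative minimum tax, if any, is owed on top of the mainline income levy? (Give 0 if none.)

Mainline income levy:
  ₹649,000 × 10% = ₹64,900
  ₹53,200 × 21% = ₹11,172
  → ₹76,072
  Less energy credit ₹23,000 → ₹53,072

Tentative minimum tax:
  Adjusted income: ₹702,200 + ₹182,500 + ₹30,900 + ₹157,900 + ₹231,400 = ₹1,304,900
  Less exemption ₹84,000 → base ₹1,220,900
  ₹1,220,900 × 19% = ₹231,971

Excess of tentative minimum tax over mainline income levy: ₹231,971 − ₹53,072 = ₹178,899.

₹178,899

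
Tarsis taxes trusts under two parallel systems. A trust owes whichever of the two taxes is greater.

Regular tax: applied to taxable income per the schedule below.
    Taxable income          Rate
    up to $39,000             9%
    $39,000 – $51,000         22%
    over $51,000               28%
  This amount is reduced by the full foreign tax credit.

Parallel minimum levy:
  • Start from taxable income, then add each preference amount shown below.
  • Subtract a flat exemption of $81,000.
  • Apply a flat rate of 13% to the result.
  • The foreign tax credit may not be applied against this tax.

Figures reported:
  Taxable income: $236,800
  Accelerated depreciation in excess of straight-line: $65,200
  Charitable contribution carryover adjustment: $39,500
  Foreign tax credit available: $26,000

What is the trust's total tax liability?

Regular tax:
  $39,000 × 9% = $3,510
  $12,000 × 22% = $2,640
  $185,800 × 28% = $52,024
  → $58,174
  Less foreign tax credit $26,000 → $32,174

Parallel minimum levy:
  Adjusted income: $236,800 + $65,200 + $39,500 = $341,500
  Less exemption $81,000 → base $260,500
  $260,500 × 13% = $33,865

$33,865 > $32,174, so the parallel minimum levy is the binding amount.

$33,865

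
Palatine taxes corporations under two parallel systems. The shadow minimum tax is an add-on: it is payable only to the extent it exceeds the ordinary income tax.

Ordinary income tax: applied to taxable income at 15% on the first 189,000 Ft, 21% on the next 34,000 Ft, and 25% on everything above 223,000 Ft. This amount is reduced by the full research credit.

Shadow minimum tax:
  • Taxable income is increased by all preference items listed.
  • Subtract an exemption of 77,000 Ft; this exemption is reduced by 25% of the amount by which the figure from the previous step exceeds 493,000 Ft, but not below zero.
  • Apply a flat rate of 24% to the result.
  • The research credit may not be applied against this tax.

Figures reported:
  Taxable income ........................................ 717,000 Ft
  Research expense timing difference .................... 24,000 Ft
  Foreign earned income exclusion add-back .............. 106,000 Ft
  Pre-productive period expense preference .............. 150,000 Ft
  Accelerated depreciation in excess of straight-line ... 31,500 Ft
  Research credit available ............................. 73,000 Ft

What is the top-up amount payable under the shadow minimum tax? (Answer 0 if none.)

160,850 Ft

Ordinary income tax:
  189,000 Ft × 15% = 28,350 Ft
  34,000 Ft × 21% = 7,140 Ft
  494,000 Ft × 25% = 123,500 Ft
  → 158,990 Ft
  Less research credit 73,000 Ft → 85,990 Ft

Shadow minimum tax:
  Adjusted income: 717,000 Ft + 24,000 Ft + 106,000 Ft + 150,000 Ft + 31,500 Ft = 1,028,500 Ft
  Exemption: 25% × (1,028,500 Ft − 493,000 Ft) = 133,875 Ft ≥ 77,000 Ft, so the exemption is fully phased out
  Base: 1,028,500 Ft − 0 Ft = 1,028,500 Ft
  1,028,500 Ft × 24% = 246,840 Ft

Excess of shadow minimum tax over ordinary income tax: 246,840 Ft − 85,990 Ft = 160,850 Ft.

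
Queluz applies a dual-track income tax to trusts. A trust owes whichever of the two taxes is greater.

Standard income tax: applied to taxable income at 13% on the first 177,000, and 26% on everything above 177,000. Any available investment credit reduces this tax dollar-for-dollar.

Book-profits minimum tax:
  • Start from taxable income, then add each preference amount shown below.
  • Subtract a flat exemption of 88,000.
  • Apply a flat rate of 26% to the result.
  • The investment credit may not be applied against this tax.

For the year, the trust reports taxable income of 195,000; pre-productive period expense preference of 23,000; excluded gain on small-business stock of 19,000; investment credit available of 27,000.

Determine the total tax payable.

Book-profits minimum tax:
  Adjusted income: 195,000 + 23,000 + 19,000 = 237,000
  Less exemption 88,000 → base 149,000
  149,000 × 26% = 38,740

Standard income tax:
  177,000 × 13% = 23,010
  18,000 × 26% = 4,680
  → 27,690
  Less investment credit 27,000 → 690

38,740 > 690, so the book-profits minimum tax is the binding amount.

38,740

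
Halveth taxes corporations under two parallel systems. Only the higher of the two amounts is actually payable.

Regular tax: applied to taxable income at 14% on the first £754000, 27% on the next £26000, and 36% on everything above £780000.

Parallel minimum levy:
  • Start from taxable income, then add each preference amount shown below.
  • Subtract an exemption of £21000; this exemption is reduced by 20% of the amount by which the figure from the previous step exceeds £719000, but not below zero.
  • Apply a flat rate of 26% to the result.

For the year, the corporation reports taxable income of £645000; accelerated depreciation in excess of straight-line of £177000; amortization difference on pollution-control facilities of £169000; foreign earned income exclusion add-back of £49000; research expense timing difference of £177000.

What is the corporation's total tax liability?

Regular tax:
  £645000 × 14% = £90300

Parallel minimum levy:
  Adjusted income: £645000 + £177000 + £169000 + £49000 + £177000 = £1217000
  Exemption: 20% × (£1217000 − £719000) = £99600 ≥ £21000, so the exemption is fully phased out
  Base: £1217000 − £0 = £1217000
  £1217000 × 26% = £316420

£316420 > £90300, so the parallel minimum levy is the binding amount.

£316420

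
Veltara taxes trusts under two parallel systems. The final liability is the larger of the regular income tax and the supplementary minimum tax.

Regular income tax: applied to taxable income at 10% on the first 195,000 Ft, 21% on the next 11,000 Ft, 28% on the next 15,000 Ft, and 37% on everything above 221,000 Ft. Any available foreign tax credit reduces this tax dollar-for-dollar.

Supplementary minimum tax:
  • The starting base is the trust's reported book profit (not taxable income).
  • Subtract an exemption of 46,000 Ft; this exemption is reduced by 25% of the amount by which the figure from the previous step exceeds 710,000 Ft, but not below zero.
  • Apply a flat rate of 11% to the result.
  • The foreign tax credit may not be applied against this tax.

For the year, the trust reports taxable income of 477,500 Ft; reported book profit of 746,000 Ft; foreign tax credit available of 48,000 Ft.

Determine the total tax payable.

Regular income tax:
  195,000 Ft × 10% = 19,500 Ft
  11,000 Ft × 21% = 2,310 Ft
  15,000 Ft × 28% = 4,200 Ft
  256,500 Ft × 37% = 94,905 Ft
  → 120,915 Ft
  Less foreign tax credit 48,000 Ft → 72,915 Ft

Supplementary minimum tax:
  Base (reported book profit): 746,000 Ft
  Exemption: 46,000 Ft − 25% × (746,000 Ft − 710,000 Ft) = 46,000 Ft − 9,000 Ft = 37,000 Ft
  Base: 746,000 Ft − 37,000 Ft = 709,000 Ft
  709,000 Ft × 11% = 77,990 Ft

77,990 Ft > 72,915 Ft, so the supplementary minimum tax is the binding amount.

77,990 Ft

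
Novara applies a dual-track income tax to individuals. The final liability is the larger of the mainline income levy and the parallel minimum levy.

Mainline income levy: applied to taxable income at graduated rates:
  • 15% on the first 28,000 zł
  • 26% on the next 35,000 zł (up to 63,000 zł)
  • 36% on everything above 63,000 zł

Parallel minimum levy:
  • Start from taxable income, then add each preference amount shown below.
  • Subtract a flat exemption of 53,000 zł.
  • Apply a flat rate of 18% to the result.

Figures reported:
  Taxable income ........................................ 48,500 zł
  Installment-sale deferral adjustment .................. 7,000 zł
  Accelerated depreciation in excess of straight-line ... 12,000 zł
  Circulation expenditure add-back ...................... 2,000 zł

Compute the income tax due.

9,530 zł

Parallel minimum levy:
  Adjusted income: 48,500 zł + 7,000 zł + 12,000 zł + 2,000 zł = 69,500 zł
  Less exemption 53,000 zł → base 16,500 zł
  16,500 zł × 18% = 2,970 zł

Mainline income levy:
  28,000 zł × 15% = 4,200 zł
  20,500 zł × 26% = 5,330 zł
  → 9,530 zł

9,530 zł > 2,970 zł, so the mainline income levy governs.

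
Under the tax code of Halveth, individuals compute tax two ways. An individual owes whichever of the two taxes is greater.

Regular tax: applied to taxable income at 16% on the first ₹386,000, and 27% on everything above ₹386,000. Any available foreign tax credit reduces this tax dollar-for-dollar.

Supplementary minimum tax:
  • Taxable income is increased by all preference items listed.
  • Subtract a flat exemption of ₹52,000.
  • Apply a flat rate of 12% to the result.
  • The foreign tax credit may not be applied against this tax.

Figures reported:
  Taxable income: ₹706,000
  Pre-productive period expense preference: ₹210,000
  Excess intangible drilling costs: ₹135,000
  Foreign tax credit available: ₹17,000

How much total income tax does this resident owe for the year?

Supplementary minimum tax:
  Adjusted income: ₹706,000 + ₹210,000 + ₹135,000 = ₹1,051,000
  Less exemption ₹52,000 → base ₹999,000
  ₹999,000 × 12% = ₹119,880

Regular tax:
  ₹386,000 × 16% = ₹61,760
  ₹320,000 × 27% = ₹86,400
  → ₹148,160
  Less foreign tax credit ₹17,000 → ₹131,160

₹131,160 > ₹119,880, so the regular tax governs.

₹131,160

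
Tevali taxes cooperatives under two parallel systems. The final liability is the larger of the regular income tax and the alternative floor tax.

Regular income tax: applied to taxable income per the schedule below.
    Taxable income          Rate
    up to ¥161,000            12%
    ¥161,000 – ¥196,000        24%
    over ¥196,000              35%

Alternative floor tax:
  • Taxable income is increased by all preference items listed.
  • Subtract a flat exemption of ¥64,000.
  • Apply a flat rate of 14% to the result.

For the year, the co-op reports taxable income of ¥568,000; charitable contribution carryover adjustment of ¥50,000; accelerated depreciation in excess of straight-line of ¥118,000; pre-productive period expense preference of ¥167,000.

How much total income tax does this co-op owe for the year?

Regular income tax:
  ¥161,000 × 12% = ¥19,320
  ¥35,000 × 24% = ¥8,400
  ¥372,000 × 35% = ¥130,200
  → ¥157,920

Alternative floor tax:
  Adjusted income: ¥568,000 + ¥50,000 + ¥118,000 + ¥167,000 = ¥903,000
  Less exemption ¥64,000 → base ¥839,000
  ¥839,000 × 14% = ¥117,460

¥157,920 > ¥117,460, so the regular income tax governs.

¥157,920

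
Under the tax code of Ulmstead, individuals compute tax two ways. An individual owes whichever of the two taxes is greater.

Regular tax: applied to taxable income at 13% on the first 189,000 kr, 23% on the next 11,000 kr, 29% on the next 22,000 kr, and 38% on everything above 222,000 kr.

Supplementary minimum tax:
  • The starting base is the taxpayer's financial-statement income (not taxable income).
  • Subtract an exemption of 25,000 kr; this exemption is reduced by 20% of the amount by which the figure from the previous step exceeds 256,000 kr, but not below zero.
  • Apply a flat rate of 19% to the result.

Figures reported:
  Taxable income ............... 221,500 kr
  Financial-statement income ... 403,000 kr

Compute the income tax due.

76,570 kr

Supplementary minimum tax:
  Base (financial-statement income): 403,000 kr
  Exemption: 20% × (403,000 kr − 256,000 kr) = 29,400 kr ≥ 25,000 kr, so the exemption is fully phased out
  Base: 403,000 kr − 0 kr = 403,000 kr
  403,000 kr × 19% = 76,570 kr

Regular tax:
  189,000 kr × 13% = 24,570 kr
  11,000 kr × 23% = 2,530 kr
  21,500 kr × 29% = 6,235 kr
  → 33,335 kr

76,570 kr > 33,335 kr, so the supplementary minimum tax is the binding amount.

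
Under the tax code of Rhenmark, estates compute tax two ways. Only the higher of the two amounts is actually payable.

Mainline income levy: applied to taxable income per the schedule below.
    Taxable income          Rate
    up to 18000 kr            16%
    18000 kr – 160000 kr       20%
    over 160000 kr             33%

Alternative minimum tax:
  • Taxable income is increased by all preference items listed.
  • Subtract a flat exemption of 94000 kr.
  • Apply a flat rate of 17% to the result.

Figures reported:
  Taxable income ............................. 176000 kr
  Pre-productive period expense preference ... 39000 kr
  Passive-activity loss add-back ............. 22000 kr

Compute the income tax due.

36560 kr

Alternative minimum tax:
  Adjusted income: 176000 kr + 39000 kr + 22000 kr = 237000 kr
  Less exemption 94000 kr → base 143000 kr
  143000 kr × 17% = 24310 kr

Mainline income levy:
  18000 kr × 16% = 2880 kr
  142000 kr × 20% = 28400 kr
  16000 kr × 33% = 5280 kr
  → 36560 kr

36560 kr > 24310 kr, so the mainline income levy governs.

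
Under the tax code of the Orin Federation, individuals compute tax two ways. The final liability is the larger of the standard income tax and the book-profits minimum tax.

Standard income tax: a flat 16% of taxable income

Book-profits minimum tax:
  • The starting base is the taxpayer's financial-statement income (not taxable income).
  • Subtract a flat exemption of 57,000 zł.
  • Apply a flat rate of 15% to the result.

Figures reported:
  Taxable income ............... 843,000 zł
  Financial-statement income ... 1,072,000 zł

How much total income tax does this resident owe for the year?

Standard income tax:
  843,000 zł × 16% = 134,880 zł

Book-profits minimum tax:
  Base (financial-statement income): 1,072,000 zł
  Less exemption 57,000 zł → base 1,015,000 zł
  1,015,000 zł × 15% = 152,250 zł

152,250 zł > 134,880 zł, so the book-profits minimum tax is the binding amount.

152,250 zł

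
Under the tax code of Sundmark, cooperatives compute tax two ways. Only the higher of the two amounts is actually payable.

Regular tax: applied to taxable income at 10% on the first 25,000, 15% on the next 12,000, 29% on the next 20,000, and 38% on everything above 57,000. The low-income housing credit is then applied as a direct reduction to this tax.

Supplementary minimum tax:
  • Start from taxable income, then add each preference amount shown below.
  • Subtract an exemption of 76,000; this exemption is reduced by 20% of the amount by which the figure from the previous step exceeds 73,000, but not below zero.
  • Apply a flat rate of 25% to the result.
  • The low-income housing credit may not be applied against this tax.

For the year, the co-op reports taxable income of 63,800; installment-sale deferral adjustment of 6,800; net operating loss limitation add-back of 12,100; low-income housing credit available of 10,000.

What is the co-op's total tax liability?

Supplementary minimum tax:
  Adjusted income: 63,800 + 6,800 + 12,100 = 82,700
  Exemption: 76,000 − 20% × (82,700 − 73,000) = 76,000 − 1,940 = 74,060
  Base: 82,700 − 74,060 = 8,640
  8,640 × 25% = 2,160

Regular tax:
  25,000 × 10% = 2,500
  12,000 × 15% = 1,800
  20,000 × 29% = 5,800
  6,800 × 38% = 2,584
  → 12,684
  Less low-income housing credit 10,000 → 2,684

2,684 > 2,160, so the regular tax governs.

2,684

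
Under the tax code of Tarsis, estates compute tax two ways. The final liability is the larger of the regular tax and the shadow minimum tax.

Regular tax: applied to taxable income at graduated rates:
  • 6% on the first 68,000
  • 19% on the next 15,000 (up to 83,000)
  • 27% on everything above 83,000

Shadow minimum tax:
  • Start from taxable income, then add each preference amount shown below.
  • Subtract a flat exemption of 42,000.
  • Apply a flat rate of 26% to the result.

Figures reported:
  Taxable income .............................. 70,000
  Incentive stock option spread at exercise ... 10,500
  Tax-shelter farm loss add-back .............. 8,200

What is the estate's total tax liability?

Regular tax:
  68,000 × 6% = 4,080
  2,000 × 19% = 380
  → 4,460

Shadow minimum tax:
  Adjusted income: 70,000 + 10,500 + 8,200 = 88,700
  Less exemption 42,000 → base 46,700
  46,700 × 26% = 12,142

12,142 > 4,460, so the shadow minimum tax is the binding amount.

12,142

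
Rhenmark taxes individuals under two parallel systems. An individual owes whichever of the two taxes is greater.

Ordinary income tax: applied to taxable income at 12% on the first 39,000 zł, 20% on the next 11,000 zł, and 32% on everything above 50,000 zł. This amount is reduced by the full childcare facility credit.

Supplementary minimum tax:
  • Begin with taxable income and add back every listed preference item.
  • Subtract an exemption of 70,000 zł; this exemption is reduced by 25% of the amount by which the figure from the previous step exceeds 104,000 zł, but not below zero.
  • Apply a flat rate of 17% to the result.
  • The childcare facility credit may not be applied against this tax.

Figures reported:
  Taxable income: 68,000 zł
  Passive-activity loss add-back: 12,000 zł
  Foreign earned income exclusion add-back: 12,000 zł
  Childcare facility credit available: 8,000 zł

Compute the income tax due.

4,640 zł

Supplementary minimum tax:
  Adjusted income: 68,000 zł + 12,000 zł + 12,000 zł = 92,000 zł
  Exemption: 92,000 zł ≤ 104,000 zł, so full 70,000 zł applies
  Base: 92,000 zł − 70,000 zł = 22,000 zł
  22,000 zł × 17% = 3,740 zł

Ordinary income tax:
  39,000 zł × 12% = 4,680 zł
  11,000 zł × 20% = 2,200 zł
  18,000 zł × 32% = 5,760 zł
  → 12,640 zł
  Less childcare facility credit 8,000 zł → 4,640 zł

4,640 zł > 3,740 zł, so the ordinary income tax governs.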